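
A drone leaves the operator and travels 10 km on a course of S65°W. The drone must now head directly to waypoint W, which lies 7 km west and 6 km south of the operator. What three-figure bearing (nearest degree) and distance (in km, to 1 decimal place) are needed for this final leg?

Leg 1 (S65°W, 10 km): east 10 sin 245° = -9.06, north 10 cos 245° = -4.23
Current position: (-9.06, -4.23). Target: (-7, -6). Remaining: Δeast = 2.06, Δnorth = -1.77.
Bearing = atan2(2.06, -1.77) mod 360° = 130.69°; distance = √((2.06)² + (-1.77)²) = 2.721 km.

131°, 2.7 km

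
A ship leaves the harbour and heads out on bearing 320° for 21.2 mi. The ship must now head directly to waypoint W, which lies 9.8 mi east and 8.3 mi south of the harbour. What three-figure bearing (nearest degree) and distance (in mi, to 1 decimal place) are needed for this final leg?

136°, 33.9 mi

Leg 1 (320°, 21.2 mi): east 21.2 sin 320° = -13.63, north 21.2 cos 320° = 16.24
Current position: (-13.63, 16.24). Target: (9.8, -8.3). Remaining: Δeast = 23.43, Δnorth = -24.54.
Bearing = atan2(23.43, -24.54) mod 360° = 136.33°; distance = √((23.43)² + (-24.54)²) = 33.927 mi.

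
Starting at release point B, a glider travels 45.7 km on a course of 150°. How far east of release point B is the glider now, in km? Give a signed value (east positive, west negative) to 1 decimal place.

22.8 km

Leg 1 (150°, 45.7 km): east 45.7 sin 150° = 22.85, north 45.7 cos 150° = -39.58
Net east component: 22.85 km.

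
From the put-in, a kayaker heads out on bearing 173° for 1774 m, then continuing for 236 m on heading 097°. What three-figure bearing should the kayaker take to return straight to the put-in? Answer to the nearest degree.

Leg 1 (173°, 1774 m): east 1774 sin 173° = 216.20, north 1774 cos 173° = -1760.78
Leg 2 (097°, 236 m): east 236 sin 97° = 234.24, north 236 cos 97° = -28.76
Net displacement: 450.44 east, -1789.54 north. Direction back to start is (-450.44, 1789.54): bearing = atan2(-450.44, 1789.54) mod 360° = 345.87° ≈ 346°.

346°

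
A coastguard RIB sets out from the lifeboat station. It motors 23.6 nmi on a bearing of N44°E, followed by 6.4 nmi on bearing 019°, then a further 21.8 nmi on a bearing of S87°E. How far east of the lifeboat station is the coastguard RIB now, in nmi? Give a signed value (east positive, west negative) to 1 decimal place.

40.2 nmi

Leg 1 (N44°E, 23.6 nmi): east 23.6 sin 44° = 16.39, north 23.6 cos 44° = 16.98
Leg 2 (019°, 6.4 nmi): east 6.4 sin 19° = 2.08, north 6.4 cos 19° = 6.05
Leg 3 (S87°E, 21.8 nmi): east 21.8 sin 93° = 21.77, north 21.8 cos 93° = -1.14
Net east component: 40.25 nmi.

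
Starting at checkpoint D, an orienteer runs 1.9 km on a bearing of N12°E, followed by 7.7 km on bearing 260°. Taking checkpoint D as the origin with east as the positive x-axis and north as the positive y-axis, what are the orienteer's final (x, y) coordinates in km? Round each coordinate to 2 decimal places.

(-7.19, 0.52)

Leg 1 (N12°E, 1.9 km): east 1.9 sin 12° = 0.40, north 1.9 cos 12° = 1.86
Leg 2 (260°, 7.7 km): east 7.7 sin 260° = -7.58, north 7.7 cos 260° = -1.34
Summing: -7.19 km east, 0.52 km north → (-7.19, 0.52).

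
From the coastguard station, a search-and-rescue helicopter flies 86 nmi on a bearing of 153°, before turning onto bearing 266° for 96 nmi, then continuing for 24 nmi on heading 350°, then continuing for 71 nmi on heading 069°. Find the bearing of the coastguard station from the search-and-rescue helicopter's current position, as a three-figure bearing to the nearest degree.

Leg 1 (153°, 86 nmi): east 86 sin 153° = 39.04, north 86 cos 153° = -76.63
Leg 2 (266°, 96 nmi): east 96 sin 266° = -95.77, north 96 cos 266° = -6.70
Leg 3 (350°, 24 nmi): east 24 sin 350° = -4.17, north 24 cos 350° = 23.64
Leg 4 (069°, 71 nmi): east 71 sin 69° = 66.28, north 71 cos 69° = 25.44
Net displacement: 5.39 east, -34.24 north. Direction back to start is (-5.39, 34.24): bearing = atan2(-5.39, 34.24) mod 360° = 351.05° ≈ 351°.

351°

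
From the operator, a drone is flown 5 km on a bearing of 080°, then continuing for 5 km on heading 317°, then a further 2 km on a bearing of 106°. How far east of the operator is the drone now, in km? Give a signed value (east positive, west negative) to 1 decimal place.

Leg 1 (080°, 5 km): east 5 sin 80° = 4.92, north 5 cos 80° = 0.87
Leg 2 (317°, 5 km): east 5 sin 317° = -3.41, north 5 cos 317° = 3.66
Leg 3 (106°, 2 km): east 2 sin 106° = 1.92, north 2 cos 106° = -0.55
Net east component: 3.44 km.

3.4 km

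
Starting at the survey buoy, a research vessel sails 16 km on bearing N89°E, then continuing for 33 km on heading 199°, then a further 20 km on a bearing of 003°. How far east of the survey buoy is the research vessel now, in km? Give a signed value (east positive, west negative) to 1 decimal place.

6.3 km

Leg 1 (N89°E, 16 km): east 16 sin 89° = 16.00, north 16 cos 89° = 0.28
Leg 2 (199°, 33 km): east 33 sin 199° = -10.74, north 33 cos 199° = -31.20
Leg 3 (003°, 20 km): east 20 sin 3° = 1.05, north 20 cos 3° = 19.97
Net east component: 6.30 km.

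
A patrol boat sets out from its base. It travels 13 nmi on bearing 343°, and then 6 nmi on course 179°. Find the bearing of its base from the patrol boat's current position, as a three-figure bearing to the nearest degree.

150°

Leg 1 (343°, 13 nmi): east 13 sin 343° = -3.80, north 13 cos 343° = 12.43
Leg 2 (179°, 6 nmi): east 6 sin 179° = 0.10, north 6 cos 179° = -6.00
Net displacement: -3.70 east, 6.43 north. Direction back to start is (3.70, -6.43): bearing = atan2(3.70, -6.43) mod 360° = 150.12° ≈ 150°.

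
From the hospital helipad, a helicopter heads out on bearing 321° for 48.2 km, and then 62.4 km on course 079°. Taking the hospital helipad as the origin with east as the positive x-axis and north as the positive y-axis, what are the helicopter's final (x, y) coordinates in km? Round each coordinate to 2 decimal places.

Leg 1 (321°, 48.2 km): east 48.2 sin 321° = -30.33, north 48.2 cos 321° = 37.46
Leg 2 (079°, 62.4 km): east 62.4 sin 79° = 61.25, north 62.4 cos 79° = 11.91
Summing: 30.92 km east, 49.36 km north → (30.92, 49.36).

(30.92, 49.36)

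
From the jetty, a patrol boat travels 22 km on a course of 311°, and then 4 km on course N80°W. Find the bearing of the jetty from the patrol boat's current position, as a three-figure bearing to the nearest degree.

126°

Leg 1 (311°, 22 km): east 22 sin 311° = -16.60, north 22 cos 311° = 14.43
Leg 2 (N80°W, 4 km): east 4 sin 280° = -3.94, north 4 cos 280° = 0.69
Net displacement: -20.54 east, 15.13 north. Direction back to start is (20.54, -15.13): bearing = atan2(20.54, -15.13) mod 360° = 126.37° ≈ 126°.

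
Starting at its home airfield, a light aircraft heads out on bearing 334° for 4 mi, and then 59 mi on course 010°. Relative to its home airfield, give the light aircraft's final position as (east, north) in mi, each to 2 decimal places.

(8.49, 61.70)

Leg 1 (334°, 4 mi): east 4 sin 334° = -1.75, north 4 cos 334° = 3.60
Leg 2 (010°, 59 mi): east 59 sin 10° = 10.25, north 59 cos 10° = 58.10
Summing: 8.49 mi east, 61.70 mi north → (8.49, 61.70).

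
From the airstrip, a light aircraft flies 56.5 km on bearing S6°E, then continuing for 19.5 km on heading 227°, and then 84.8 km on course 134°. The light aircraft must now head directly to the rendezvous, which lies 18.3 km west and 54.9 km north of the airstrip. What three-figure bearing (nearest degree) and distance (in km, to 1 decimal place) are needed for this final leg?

339°, 196.5 km

Leg 1 (S6°E, 56.5 km): east 56.5 sin 174° = 5.91, north 56.5 cos 174° = -56.19
Leg 2 (227°, 19.5 km): east 19.5 sin 227° = -14.26, north 19.5 cos 227° = -13.30
Leg 3 (134°, 84.8 km): east 84.8 sin 134° = 61.00, north 84.8 cos 134° = -58.91
Current position: (52.64, -128.40). Target: (-18.3, 54.9). Remaining: Δeast = -70.94, Δnorth = 183.30.
Bearing = atan2(-70.94, 183.30) mod 360° = 338.84°; distance = √((-70.94)² + (183.30)²) = 196.547 km.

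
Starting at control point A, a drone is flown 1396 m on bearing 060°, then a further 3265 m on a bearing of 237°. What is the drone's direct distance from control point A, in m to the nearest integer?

Leg 1 (060°, 1396 m): east 1396 sin 60° = 1208.97, north 1396 cos 60° = 698.00
Leg 2 (237°, 3265 m): east 3265 sin 237° = -2738.26, north 3265 cos 237° = -1778.25
Net: -1529.29 east, -1080.25 north. Distance = √((-1529.29)² + (-1080.25)²) = 1872.339 m.

1872 m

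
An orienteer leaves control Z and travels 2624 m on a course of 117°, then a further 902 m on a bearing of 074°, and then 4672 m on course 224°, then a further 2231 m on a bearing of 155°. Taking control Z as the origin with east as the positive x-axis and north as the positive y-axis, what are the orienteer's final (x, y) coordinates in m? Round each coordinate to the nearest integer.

(902, -6325)

Leg 1 (117°, 2624 m): east 2624 sin 117° = 2338.00, north 2624 cos 117° = -1191.27
Leg 2 (074°, 902 m): east 902 sin 74° = 867.06, north 902 cos 74° = 248.62
Leg 3 (224°, 4672 m): east 4672 sin 224° = -3245.44, north 4672 cos 224° = -3360.76
Leg 4 (155°, 2231 m): east 2231 sin 155° = 942.86, north 2231 cos 155° = -2021.97
Summing: 902.48 m east, -6325.37 m north → (902, -6325).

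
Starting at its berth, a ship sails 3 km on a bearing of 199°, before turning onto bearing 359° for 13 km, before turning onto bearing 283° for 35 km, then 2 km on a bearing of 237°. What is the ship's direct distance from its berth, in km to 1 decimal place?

Leg 1 (199°, 3 km): east 3 sin 199° = -0.98, north 3 cos 199° = -2.84
Leg 2 (359°, 13 km): east 13 sin 359° = -0.23, north 13 cos 359° = 13.00
Leg 3 (283°, 35 km): east 35 sin 283° = -34.10, north 35 cos 283° = 7.87
Leg 4 (237°, 2 km): east 2 sin 237° = -1.68, north 2 cos 237° = -1.09
Net: -36.98 east, 16.95 north. Distance = √((-36.98)² + (16.95)²) = 40.681 km.

40.7 km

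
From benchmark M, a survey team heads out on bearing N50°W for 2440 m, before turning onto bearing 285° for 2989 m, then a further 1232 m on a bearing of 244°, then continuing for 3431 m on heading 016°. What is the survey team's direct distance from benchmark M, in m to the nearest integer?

Leg 1 (N50°W, 2440 m): east 2440 sin 310° = -1869.15, north 2440 cos 310° = 1568.40
Leg 2 (285°, 2989 m): east 2989 sin 285° = -2887.15, north 2989 cos 285° = 773.61
Leg 3 (244°, 1232 m): east 1232 sin 244° = -1107.31, north 1232 cos 244° = -540.07
Leg 4 (016°, 3431 m): east 3431 sin 16° = 945.71, north 3431 cos 16° = 3298.09
Net: -4917.90 east, 5100.03 north. Distance = √((-4917.90)² + (5100.03)²) = 7084.917 m.

7085 m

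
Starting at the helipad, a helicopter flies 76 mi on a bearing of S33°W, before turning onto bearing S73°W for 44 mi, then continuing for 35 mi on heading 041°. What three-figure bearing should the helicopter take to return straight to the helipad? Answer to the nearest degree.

Leg 1 (S33°W, 76 mi): east 76 sin 213° = -41.39, north 76 cos 213° = -63.74
Leg 2 (S73°W, 44 mi): east 44 sin 253° = -42.08, north 44 cos 253° = -12.86
Leg 3 (041°, 35 mi): east 35 sin 41° = 22.96, north 35 cos 41° = 26.41
Net displacement: -60.51 east, -50.19 north. Direction back to start is (60.51, 50.19): bearing = atan2(60.51, 50.19) mod 360° = 50.33° ≈ 050°.

050°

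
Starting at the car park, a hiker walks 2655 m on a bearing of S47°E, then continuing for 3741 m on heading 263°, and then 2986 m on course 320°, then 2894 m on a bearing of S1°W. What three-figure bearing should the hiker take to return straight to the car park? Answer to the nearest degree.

052°

Leg 1 (S47°E, 2655 m): east 2655 sin 133° = 1941.74, north 2655 cos 133° = -1810.71
Leg 2 (263°, 3741 m): east 3741 sin 263° = -3713.12, north 3741 cos 263° = -455.91
Leg 3 (320°, 2986 m): east 2986 sin 320° = -1919.36, north 2986 cos 320° = 2287.41
Leg 4 (S1°W, 2894 m): east 2894 sin 181° = -50.51, north 2894 cos 181° = -2893.56
Net displacement: -3741.24 east, -2872.77 north. Direction back to start is (3741.24, 2872.77): bearing = atan2(3741.24, 2872.77) mod 360° = 52.48° ≈ 052°.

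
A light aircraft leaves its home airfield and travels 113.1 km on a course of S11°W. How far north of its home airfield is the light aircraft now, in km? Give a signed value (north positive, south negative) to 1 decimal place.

Leg 1 (S11°W, 113.1 km): east 113.1 sin 191° = -21.58, north 113.1 cos 191° = -111.02
Net north component: -111.02 km.

-111.0 km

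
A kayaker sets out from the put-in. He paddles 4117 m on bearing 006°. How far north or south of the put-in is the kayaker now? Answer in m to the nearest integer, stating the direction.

4094 m north

Leg 1 (006°, 4117 m): east 4117 sin 6° = 430.34, north 4117 cos 6° = 4094.45
Net north component: 4094.45 m.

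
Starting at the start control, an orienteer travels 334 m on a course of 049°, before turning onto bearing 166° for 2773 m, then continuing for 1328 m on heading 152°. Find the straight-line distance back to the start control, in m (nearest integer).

Leg 1 (049°, 334 m): east 334 sin 49° = 252.07, north 334 cos 49° = 219.12
Leg 2 (166°, 2773 m): east 2773 sin 166° = 670.85, north 2773 cos 166° = -2690.63
Leg 3 (152°, 1328 m): east 1328 sin 152° = 623.46, north 1328 cos 152° = -1172.55
Net: 1546.38 east, -3644.06 north. Distance = √((1546.38)² + (-3644.06)²) = 3958.595 m.

3959 m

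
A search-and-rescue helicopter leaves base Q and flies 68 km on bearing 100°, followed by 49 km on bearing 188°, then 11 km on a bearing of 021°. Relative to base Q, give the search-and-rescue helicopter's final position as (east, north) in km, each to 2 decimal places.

(64.09, -50.06)

Leg 1 (100°, 68 km): east 68 sin 100° = 66.97, north 68 cos 100° = -11.81
Leg 2 (188°, 49 km): east 49 sin 188° = -6.82, north 49 cos 188° = -48.52
Leg 3 (021°, 11 km): east 11 sin 21° = 3.94, north 11 cos 21° = 10.27
Summing: 64.09 km east, -50.06 km north → (64.09, -50.06).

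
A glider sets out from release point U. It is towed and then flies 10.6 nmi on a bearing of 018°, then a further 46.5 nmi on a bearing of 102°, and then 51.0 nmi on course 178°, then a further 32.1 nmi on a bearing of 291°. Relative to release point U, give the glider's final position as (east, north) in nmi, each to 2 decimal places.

(20.57, -39.05)

Leg 1 (018°, 10.6 nmi): east 10.6 sin 18° = 3.28, north 10.6 cos 18° = 10.08
Leg 2 (102°, 46.5 nmi): east 46.5 sin 102° = 45.48, north 46.5 cos 102° = -9.67
Leg 3 (178°, 51.0 nmi): east 51.0 sin 178° = 1.78, north 51.0 cos 178° = -50.97
Leg 4 (291°, 32.1 nmi): east 32.1 sin 291° = -29.97, north 32.1 cos 291° = 11.50
Summing: 20.57 nmi east, -39.05 nmi north → (20.57, -39.05).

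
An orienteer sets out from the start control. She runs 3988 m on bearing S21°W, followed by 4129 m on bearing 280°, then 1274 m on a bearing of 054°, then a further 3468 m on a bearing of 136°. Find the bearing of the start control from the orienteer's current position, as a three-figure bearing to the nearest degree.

023°

Leg 1 (S21°W, 3988 m): east 3988 sin 201° = -1429.17, north 3988 cos 201° = -3723.12
Leg 2 (280°, 4129 m): east 4129 sin 280° = -4066.27, north 4129 cos 280° = 716.99
Leg 3 (054°, 1274 m): east 1274 sin 54° = 1030.69, north 1274 cos 54° = 748.84
Leg 4 (136°, 3468 m): east 3468 sin 136° = 2409.08, north 3468 cos 136° = -2494.67
Net displacement: -2055.68 east, -4751.96 north. Direction back to start is (2055.68, 4751.96): bearing = atan2(2055.68, 4751.96) mod 360° = 23.39° ≈ 023°.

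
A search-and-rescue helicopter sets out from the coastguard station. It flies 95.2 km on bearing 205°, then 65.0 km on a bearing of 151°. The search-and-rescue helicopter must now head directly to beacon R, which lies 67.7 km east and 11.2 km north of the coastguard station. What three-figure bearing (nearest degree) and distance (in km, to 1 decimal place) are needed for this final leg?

026°, 172.2 km

Leg 1 (205°, 95.2 km): east 95.2 sin 205° = -40.23, north 95.2 cos 205° = -86.28
Leg 2 (151°, 65.0 km): east 65.0 sin 151° = 31.51, north 65.0 cos 151° = -56.85
Current position: (-8.72, -143.13). Target: (67.7, 11.2). Remaining: Δeast = 76.42, Δnorth = 154.33.
Bearing = atan2(76.42, 154.33) mod 360° = 26.34°; distance = √((76.42)² + (154.33)²) = 172.215 km.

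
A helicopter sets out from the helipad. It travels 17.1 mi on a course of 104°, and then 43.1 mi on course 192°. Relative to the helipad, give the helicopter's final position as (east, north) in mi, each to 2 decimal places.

(7.63, -46.30)

Leg 1 (104°, 17.1 mi): east 17.1 sin 104° = 16.59, north 17.1 cos 104° = -4.14
Leg 2 (192°, 43.1 mi): east 43.1 sin 192° = -8.96, north 43.1 cos 192° = -42.16
Summing: 7.63 mi east, -46.30 mi north → (7.63, -46.30).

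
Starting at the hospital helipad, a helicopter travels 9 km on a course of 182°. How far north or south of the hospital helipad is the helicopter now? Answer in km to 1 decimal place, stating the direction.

9.0 km south

Leg 1 (182°, 9 km): east 9 sin 182° = -0.31, north 9 cos 182° = -8.99
Net north component: -8.99 km.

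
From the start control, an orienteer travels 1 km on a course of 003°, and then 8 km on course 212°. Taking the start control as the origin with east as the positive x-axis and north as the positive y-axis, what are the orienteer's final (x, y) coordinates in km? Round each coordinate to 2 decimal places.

Leg 1 (003°, 1 km): east 1 sin 3° = 0.05, north 1 cos 3° = 1.00
Leg 2 (212°, 8 km): east 8 sin 212° = -4.24, north 8 cos 212° = -6.78
Summing: -4.19 km east, -5.79 km north → (-4.19, -5.79).

(-4.19, -5.79)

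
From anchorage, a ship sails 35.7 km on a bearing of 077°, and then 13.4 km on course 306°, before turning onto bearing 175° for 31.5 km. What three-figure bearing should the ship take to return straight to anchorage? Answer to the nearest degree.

300°

Leg 1 (077°, 35.7 km): east 35.7 sin 77° = 34.79, north 35.7 cos 77° = 8.03
Leg 2 (306°, 13.4 km): east 13.4 sin 306° = -10.84, north 13.4 cos 306° = 7.88
Leg 3 (175°, 31.5 km): east 31.5 sin 175° = 2.75, north 31.5 cos 175° = -31.38
Net displacement: 26.69 east, -15.47 north. Direction back to start is (-26.69, 15.47): bearing = atan2(-26.69, 15.47) mod 360° = 300.10° ≈ 300°.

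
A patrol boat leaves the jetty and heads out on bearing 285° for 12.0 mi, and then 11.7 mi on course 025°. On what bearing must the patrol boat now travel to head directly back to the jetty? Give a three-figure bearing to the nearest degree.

Leg 1 (285°, 12.0 mi): east 12.0 sin 285° = -11.59, north 12.0 cos 285° = 3.11
Leg 2 (025°, 11.7 mi): east 11.7 sin 25° = 4.94, north 11.7 cos 25° = 10.60
Net displacement: -6.65 east, 13.71 north. Direction back to start is (6.65, -13.71): bearing = atan2(6.65, -13.71) mod 360° = 154.14° ≈ 154°.

154°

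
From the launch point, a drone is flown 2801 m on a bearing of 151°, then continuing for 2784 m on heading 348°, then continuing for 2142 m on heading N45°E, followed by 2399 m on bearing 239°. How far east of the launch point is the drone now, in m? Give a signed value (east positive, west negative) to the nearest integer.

237 m

Leg 1 (151°, 2801 m): east 2801 sin 151° = 1357.95, north 2801 cos 151° = -2449.81
Leg 2 (348°, 2784 m): east 2784 sin 348° = -578.83, north 2784 cos 348° = 2723.16
Leg 3 (N45°E, 2142 m): east 2142 sin 45° = 1514.62, north 2142 cos 45° = 1514.62
Leg 4 (239°, 2399 m): east 2399 sin 239° = -2056.34, north 2399 cos 239° = -1235.58
Net east component: 237.40 m.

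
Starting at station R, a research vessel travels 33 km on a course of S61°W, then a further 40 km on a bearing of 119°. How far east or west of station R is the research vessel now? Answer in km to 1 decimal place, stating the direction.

Leg 1 (S61°W, 33 km): east 33 sin 241° = -28.86, north 33 cos 241° = -16.00
Leg 2 (119°, 40 km): east 40 sin 119° = 34.98, north 40 cos 119° = -19.39
Net east component: 6.12 km.

6.1 km east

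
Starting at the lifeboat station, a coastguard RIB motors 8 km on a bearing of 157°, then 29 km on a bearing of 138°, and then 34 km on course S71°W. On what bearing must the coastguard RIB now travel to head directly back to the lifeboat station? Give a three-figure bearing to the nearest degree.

Leg 1 (157°, 8 km): east 8 sin 157° = 3.13, north 8 cos 157° = -7.36
Leg 2 (138°, 29 km): east 29 sin 138° = 19.40, north 29 cos 138° = -21.55
Leg 3 (S71°W, 34 km): east 34 sin 251° = -32.15, north 34 cos 251° = -11.07
Net displacement: -9.62 east, -39.98 north. Direction back to start is (9.62, 39.98): bearing = atan2(9.62, 39.98) mod 360° = 13.52° ≈ 014°.

014°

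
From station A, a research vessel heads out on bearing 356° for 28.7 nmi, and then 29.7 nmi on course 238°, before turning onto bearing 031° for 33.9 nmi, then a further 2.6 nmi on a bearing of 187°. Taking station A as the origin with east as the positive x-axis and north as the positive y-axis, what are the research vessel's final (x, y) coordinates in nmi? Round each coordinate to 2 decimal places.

Leg 1 (356°, 28.7 nmi): east 28.7 sin 356° = -2.00, north 28.7 cos 356° = 28.63
Leg 2 (238°, 29.7 nmi): east 29.7 sin 238° = -25.19, north 29.7 cos 238° = -15.74
Leg 3 (031°, 33.9 nmi): east 33.9 sin 31° = 17.46, north 33.9 cos 31° = 29.06
Leg 4 (187°, 2.6 nmi): east 2.6 sin 187° = -0.32, north 2.6 cos 187° = -2.58
Summing: -10.05 nmi east, 39.37 nmi north → (-10.05, 39.37).

(-10.05, 39.37)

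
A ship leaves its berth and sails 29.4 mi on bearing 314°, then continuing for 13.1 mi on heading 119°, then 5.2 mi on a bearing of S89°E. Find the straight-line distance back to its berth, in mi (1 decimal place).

14.7 mi

Leg 1 (314°, 29.4 mi): east 29.4 sin 314° = -21.15, north 29.4 cos 314° = 20.42
Leg 2 (119°, 13.1 mi): east 13.1 sin 119° = 11.46, north 13.1 cos 119° = -6.35
Leg 3 (S89°E, 5.2 mi): east 5.2 sin 91° = 5.20, north 5.2 cos 91° = -0.09
Net: -4.49 east, 13.98 north. Distance = √((-4.49)² + (13.98)²) = 14.685 mi.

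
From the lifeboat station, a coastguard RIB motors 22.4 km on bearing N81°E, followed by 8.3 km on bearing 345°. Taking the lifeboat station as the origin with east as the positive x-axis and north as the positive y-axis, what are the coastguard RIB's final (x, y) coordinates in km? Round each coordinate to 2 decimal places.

(19.98, 11.52)

Leg 1 (N81°E, 22.4 km): east 22.4 sin 81° = 22.12, north 22.4 cos 81° = 3.50
Leg 2 (345°, 8.3 km): east 8.3 sin 345° = -2.15, north 8.3 cos 345° = 8.02
Summing: 19.98 km east, 11.52 km north → (19.98, 11.52).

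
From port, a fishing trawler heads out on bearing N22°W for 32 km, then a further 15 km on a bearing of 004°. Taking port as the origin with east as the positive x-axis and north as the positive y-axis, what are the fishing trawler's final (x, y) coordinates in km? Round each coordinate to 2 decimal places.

(-10.94, 44.63)

Leg 1 (N22°W, 32 km): east 32 sin 338° = -11.99, north 32 cos 338° = 29.67
Leg 2 (004°, 15 km): east 15 sin 4° = 1.05, north 15 cos 4° = 14.96
Summing: -10.94 km east, 44.63 km north → (-10.94, 44.63).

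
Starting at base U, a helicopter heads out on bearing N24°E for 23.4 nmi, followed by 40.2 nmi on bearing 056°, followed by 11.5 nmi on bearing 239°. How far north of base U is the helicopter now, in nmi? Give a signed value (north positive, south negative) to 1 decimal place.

Leg 1 (N24°E, 23.4 nmi): east 23.4 sin 24° = 9.52, north 23.4 cos 24° = 21.38
Leg 2 (056°, 40.2 nmi): east 40.2 sin 56° = 33.33, north 40.2 cos 56° = 22.48
Leg 3 (239°, 11.5 nmi): east 11.5 sin 239° = -9.86, north 11.5 cos 239° = -5.92
Net north component: 37.93 nmi.

37.9 nmi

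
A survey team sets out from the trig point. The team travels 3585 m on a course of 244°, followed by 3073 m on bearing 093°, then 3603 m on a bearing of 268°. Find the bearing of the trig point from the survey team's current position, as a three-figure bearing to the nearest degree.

Leg 1 (244°, 3585 m): east 3585 sin 244° = -3222.18, north 3585 cos 244° = -1571.56
Leg 2 (093°, 3073 m): east 3073 sin 93° = 3068.79, north 3073 cos 93° = -160.83
Leg 3 (268°, 3603 m): east 3603 sin 268° = -3600.81, north 3603 cos 268° = -125.74
Net displacement: -3754.19 east, -1858.13 north. Direction back to start is (3754.19, 1858.13): bearing = atan2(3754.19, 1858.13) mod 360° = 63.67° ≈ 064°.

064°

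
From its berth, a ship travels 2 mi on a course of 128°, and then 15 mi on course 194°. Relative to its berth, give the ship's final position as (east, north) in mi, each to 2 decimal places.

(-2.05, -15.79)

Leg 1 (128°, 2 mi): east 2 sin 128° = 1.58, north 2 cos 128° = -1.23
Leg 2 (194°, 15 mi): east 15 sin 194° = -3.63, north 15 cos 194° = -14.55
Summing: -2.05 mi east, -15.79 mi north → (-2.05, -15.79).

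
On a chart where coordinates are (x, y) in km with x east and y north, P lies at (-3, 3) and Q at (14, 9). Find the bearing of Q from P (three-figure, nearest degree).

Δeast = 14 − -3 = 17.00; Δnorth = 9 − 3 = 6.00.
Bearing = atan2(Δeast, Δnorth) mod 360° = 70.56° ≈ 071°.

071°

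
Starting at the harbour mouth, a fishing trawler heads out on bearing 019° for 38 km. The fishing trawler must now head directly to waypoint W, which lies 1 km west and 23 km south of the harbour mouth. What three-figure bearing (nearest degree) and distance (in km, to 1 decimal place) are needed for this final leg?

193°, 60.4 km

Leg 1 (019°, 38 km): east 38 sin 19° = 12.37, north 38 cos 19° = 35.93
Current position: (12.37, 35.93). Target: (-1, -23). Remaining: Δeast = -13.37, Δnorth = -58.93.
Bearing = atan2(-13.37, -58.93) mod 360° = 192.78°; distance = √((-13.37)² + (-58.93)²) = 60.428 km.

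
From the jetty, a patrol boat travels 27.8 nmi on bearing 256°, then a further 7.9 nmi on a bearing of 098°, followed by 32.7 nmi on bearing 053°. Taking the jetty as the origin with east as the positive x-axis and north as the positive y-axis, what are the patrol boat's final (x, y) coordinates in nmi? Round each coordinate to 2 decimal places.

(6.96, 11.85)

Leg 1 (256°, 27.8 nmi): east 27.8 sin 256° = -26.97, north 27.8 cos 256° = -6.73
Leg 2 (098°, 7.9 nmi): east 7.9 sin 98° = 7.82, north 7.9 cos 98° = -1.10
Leg 3 (053°, 32.7 nmi): east 32.7 sin 53° = 26.12, north 32.7 cos 53° = 19.68
Summing: 6.96 nmi east, 11.85 nmi north → (6.96, 11.85).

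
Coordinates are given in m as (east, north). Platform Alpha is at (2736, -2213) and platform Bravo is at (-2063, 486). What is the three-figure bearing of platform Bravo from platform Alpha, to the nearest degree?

Δeast = -2063 − 2736 = -4799.00; Δnorth = 486 − -2213 = 2699.00.
Bearing = atan2(Δeast, Δnorth) mod 360° = 299.35° ≈ 299°.

299°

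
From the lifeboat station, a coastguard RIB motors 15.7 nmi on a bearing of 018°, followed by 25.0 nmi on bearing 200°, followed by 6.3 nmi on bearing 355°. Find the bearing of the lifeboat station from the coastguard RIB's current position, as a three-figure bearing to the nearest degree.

Leg 1 (018°, 15.7 nmi): east 15.7 sin 18° = 4.85, north 15.7 cos 18° = 14.93
Leg 2 (200°, 25.0 nmi): east 25.0 sin 200° = -8.55, north 25.0 cos 200° = -23.49
Leg 3 (355°, 6.3 nmi): east 6.3 sin 355° = -0.55, north 6.3 cos 355° = 6.28
Net displacement: -4.25 east, -2.28 north. Direction back to start is (4.25, 2.28): bearing = atan2(4.25, 2.28) mod 360° = 61.73° ≈ 062°.

062°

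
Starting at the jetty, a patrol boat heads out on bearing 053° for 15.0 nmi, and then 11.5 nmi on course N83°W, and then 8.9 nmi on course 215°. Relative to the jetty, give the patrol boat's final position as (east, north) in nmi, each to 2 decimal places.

(-4.54, 3.14)

Leg 1 (053°, 15.0 nmi): east 15.0 sin 53° = 11.98, north 15.0 cos 53° = 9.03
Leg 2 (N83°W, 11.5 nmi): east 11.5 sin 277° = -11.41, north 11.5 cos 277° = 1.40
Leg 3 (215°, 8.9 nmi): east 8.9 sin 215° = -5.10, north 8.9 cos 215° = -7.29
Summing: -4.54 nmi east, 3.14 nmi north → (-4.54, 3.14).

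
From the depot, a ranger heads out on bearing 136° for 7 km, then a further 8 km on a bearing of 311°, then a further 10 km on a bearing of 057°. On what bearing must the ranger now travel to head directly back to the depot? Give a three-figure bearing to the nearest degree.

Leg 1 (136°, 7 km): east 7 sin 136° = 4.86, north 7 cos 136° = -5.04
Leg 2 (311°, 8 km): east 8 sin 311° = -6.04, north 8 cos 311° = 5.25
Leg 3 (057°, 10 km): east 10 sin 57° = 8.39, north 10 cos 57° = 5.45
Net displacement: 7.21 east, 5.66 north. Direction back to start is (-7.21, -5.66): bearing = atan2(-7.21, -5.66) mod 360° = 231.88° ≈ 232°.

232°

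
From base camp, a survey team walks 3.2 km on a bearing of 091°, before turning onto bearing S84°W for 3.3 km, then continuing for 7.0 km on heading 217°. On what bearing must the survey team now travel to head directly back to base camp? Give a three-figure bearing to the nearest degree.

036°

Leg 1 (091°, 3.2 km): east 3.2 sin 91° = 3.20, north 3.2 cos 91° = -0.06
Leg 2 (S84°W, 3.3 km): east 3.3 sin 264° = -3.28, north 3.3 cos 264° = -0.34
Leg 3 (217°, 7.0 km): east 7.0 sin 217° = -4.21, north 7.0 cos 217° = -5.59
Net displacement: -4.30 east, -5.99 north. Direction back to start is (4.30, 5.99): bearing = atan2(4.30, 5.99) mod 360° = 35.64° ≈ 036°.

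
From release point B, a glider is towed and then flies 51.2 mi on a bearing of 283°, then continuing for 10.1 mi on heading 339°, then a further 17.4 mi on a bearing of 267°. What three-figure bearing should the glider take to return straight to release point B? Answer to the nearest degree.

Leg 1 (283°, 51.2 mi): east 51.2 sin 283° = -49.89, north 51.2 cos 283° = 11.52
Leg 2 (339°, 10.1 mi): east 10.1 sin 339° = -3.62, north 10.1 cos 339° = 9.43
Leg 3 (267°, 17.4 mi): east 17.4 sin 267° = -17.38, north 17.4 cos 267° = -0.91
Net displacement: -70.88 east, 20.04 north. Direction back to start is (70.88, -20.04): bearing = atan2(70.88, -20.04) mod 360° = 105.78° ≈ 106°.

106°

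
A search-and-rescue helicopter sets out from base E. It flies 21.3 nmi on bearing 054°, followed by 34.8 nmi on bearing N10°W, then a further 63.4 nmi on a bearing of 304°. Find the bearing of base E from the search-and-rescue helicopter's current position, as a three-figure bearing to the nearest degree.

Leg 1 (054°, 21.3 nmi): east 21.3 sin 54° = 17.23, north 21.3 cos 54° = 12.52
Leg 2 (N10°W, 34.8 nmi): east 34.8 sin 350° = -6.04, north 34.8 cos 350° = 34.27
Leg 3 (304°, 63.4 nmi): east 63.4 sin 304° = -52.56, north 63.4 cos 304° = 35.45
Net displacement: -41.37 east, 82.24 north. Direction back to start is (41.37, -82.24): bearing = atan2(41.37, -82.24) mod 360° = 153.30° ≈ 153°.

153°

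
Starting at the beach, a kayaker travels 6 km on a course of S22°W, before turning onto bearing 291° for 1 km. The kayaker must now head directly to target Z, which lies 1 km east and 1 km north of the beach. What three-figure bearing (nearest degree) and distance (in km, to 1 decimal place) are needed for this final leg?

034°, 7.5 km

Leg 1 (S22°W, 6 km): east 6 sin 202° = -2.25, north 6 cos 202° = -5.56
Leg 2 (291°, 1 km): east 1 sin 291° = -0.93, north 1 cos 291° = 0.36
Current position: (-3.18, -5.20). Target: (1, 1). Remaining: Δeast = 4.18, Δnorth = 6.20.
Bearing = atan2(4.18, 6.20) mod 360° = 33.98°; distance = √((4.18)² + (6.20)²) = 7.482 km.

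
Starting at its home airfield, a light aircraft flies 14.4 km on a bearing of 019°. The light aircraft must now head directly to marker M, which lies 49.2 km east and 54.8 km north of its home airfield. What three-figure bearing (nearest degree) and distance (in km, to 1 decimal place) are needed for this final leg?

Leg 1 (019°, 14.4 km): east 14.4 sin 19° = 4.69, north 14.4 cos 19° = 13.62
Current position: (4.69, 13.62). Target: (49.2, 54.8). Remaining: Δeast = 44.51, Δnorth = 41.18.
Bearing = atan2(44.51, 41.18) mod 360° = 47.22°; distance = √((44.51)² + (41.18)²) = 60.642 km.

047°, 60.6 km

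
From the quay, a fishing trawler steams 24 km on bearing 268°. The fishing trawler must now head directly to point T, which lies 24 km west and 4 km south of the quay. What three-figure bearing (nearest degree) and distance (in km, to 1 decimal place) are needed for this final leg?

Leg 1 (268°, 24 km): east 24 sin 268° = -23.99, north 24 cos 268° = -0.84
Current position: (-23.99, -0.84). Target: (-24, -4). Remaining: Δeast = -0.01, Δnorth = -3.16.
Bearing = atan2(-0.01, -3.16) mod 360° = 180.26°; distance = √((-0.01)² + (-3.16)²) = 3.162 km.

180°, 3.2 km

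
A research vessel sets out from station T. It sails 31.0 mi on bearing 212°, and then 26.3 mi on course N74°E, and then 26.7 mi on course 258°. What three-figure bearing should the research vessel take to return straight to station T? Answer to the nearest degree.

035°

Leg 1 (212°, 31.0 mi): east 31.0 sin 212° = -16.43, north 31.0 cos 212° = -26.29
Leg 2 (N74°E, 26.3 mi): east 26.3 sin 74° = 25.28, north 26.3 cos 74° = 7.25
Leg 3 (258°, 26.7 mi): east 26.7 sin 258° = -26.12, north 26.7 cos 258° = -5.55
Net displacement: -17.26 east, -24.59 north. Direction back to start is (17.26, 24.59): bearing = atan2(17.26, 24.59) mod 360° = 35.07° ≈ 035°.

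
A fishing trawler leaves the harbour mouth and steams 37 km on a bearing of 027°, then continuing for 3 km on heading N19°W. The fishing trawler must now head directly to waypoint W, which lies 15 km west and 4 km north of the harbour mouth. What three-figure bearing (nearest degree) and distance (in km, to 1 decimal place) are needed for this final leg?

224°, 44.3 km

Leg 1 (027°, 37 km): east 37 sin 27° = 16.80, north 37 cos 27° = 32.97
Leg 2 (N19°W, 3 km): east 3 sin 341° = -0.98, north 3 cos 341° = 2.84
Current position: (15.82, 35.80). Target: (-15, 4). Remaining: Δeast = -30.82, Δnorth = -31.80.
Bearing = atan2(-30.82, -31.80) mod 360° = 224.10°; distance = √((-30.82)² + (-31.80)²) = 44.288 km.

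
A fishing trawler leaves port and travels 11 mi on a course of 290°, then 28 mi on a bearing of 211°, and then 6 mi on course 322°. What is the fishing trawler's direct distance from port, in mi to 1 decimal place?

Leg 1 (290°, 11 mi): east 11 sin 290° = -10.34, north 11 cos 290° = 3.76
Leg 2 (211°, 28 mi): east 28 sin 211° = -14.42, north 28 cos 211° = -24.00
Leg 3 (322°, 6 mi): east 6 sin 322° = -3.69, north 6 cos 322° = 4.73
Net: -28.45 east, -15.51 north. Distance = √((-28.45)² + (-15.51)²) = 32.405 mi.

32.4 mi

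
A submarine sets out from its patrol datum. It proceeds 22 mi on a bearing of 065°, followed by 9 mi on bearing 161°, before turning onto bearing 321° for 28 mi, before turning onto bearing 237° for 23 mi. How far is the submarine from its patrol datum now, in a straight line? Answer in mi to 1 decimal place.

Leg 1 (065°, 22 mi): east 22 sin 65° = 19.94, north 22 cos 65° = 9.30
Leg 2 (161°, 9 mi): east 9 sin 161° = 2.93, north 9 cos 161° = -8.51
Leg 3 (321°, 28 mi): east 28 sin 321° = -17.62, north 28 cos 321° = 21.76
Leg 4 (237°, 23 mi): east 23 sin 237° = -19.29, north 23 cos 237° = -12.53
Net: -14.04 east, 10.02 north. Distance = √((-14.04)² + (10.02)²) = 17.251 mi.

17.3 mi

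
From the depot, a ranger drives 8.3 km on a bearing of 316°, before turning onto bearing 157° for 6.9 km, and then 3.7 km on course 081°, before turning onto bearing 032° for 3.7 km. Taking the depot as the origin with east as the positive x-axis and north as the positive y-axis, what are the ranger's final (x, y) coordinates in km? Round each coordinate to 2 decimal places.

Leg 1 (316°, 8.3 km): east 8.3 sin 316° = -5.77, north 8.3 cos 316° = 5.97
Leg 2 (157°, 6.9 km): east 6.9 sin 157° = 2.70, north 6.9 cos 157° = -6.35
Leg 3 (081°, 3.7 km): east 3.7 sin 81° = 3.65, north 3.7 cos 81° = 0.58
Leg 4 (032°, 3.7 km): east 3.7 sin 32° = 1.96, north 3.7 cos 32° = 3.14
Summing: 2.55 km east, 3.34 km north → (2.55, 3.34).

(2.55, 3.34)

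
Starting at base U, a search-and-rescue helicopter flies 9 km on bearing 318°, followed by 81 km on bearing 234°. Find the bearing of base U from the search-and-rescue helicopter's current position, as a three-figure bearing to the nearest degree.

060°

Leg 1 (318°, 9 km): east 9 sin 318° = -6.02, north 9 cos 318° = 6.69
Leg 2 (234°, 81 km): east 81 sin 234° = -65.53, north 81 cos 234° = -47.61
Net displacement: -71.55 east, -40.92 north. Direction back to start is (71.55, 40.92): bearing = atan2(71.55, 40.92) mod 360° = 60.23° ≈ 060°.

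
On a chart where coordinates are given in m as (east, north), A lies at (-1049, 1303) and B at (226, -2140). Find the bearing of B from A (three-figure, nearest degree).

Δeast = 226 − -1049 = 1275.00; Δnorth = -2140 − 1303 = -3443.00.
Bearing = atan2(Δeast, Δnorth) mod 360° = 159.68° ≈ 160°.

160°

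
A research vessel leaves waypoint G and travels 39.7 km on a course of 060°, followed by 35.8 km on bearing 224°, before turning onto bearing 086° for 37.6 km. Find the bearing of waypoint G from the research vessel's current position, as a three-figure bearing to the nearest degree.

Leg 1 (060°, 39.7 km): east 39.7 sin 60° = 34.38, north 39.7 cos 60° = 19.85
Leg 2 (224°, 35.8 km): east 35.8 sin 224° = -24.87, north 35.8 cos 224° = -25.75
Leg 3 (086°, 37.6 km): east 37.6 sin 86° = 37.51, north 37.6 cos 86° = 2.62
Net displacement: 47.02 east, -3.28 north. Direction back to start is (-47.02, 3.28): bearing = atan2(-47.02, 3.28) mod 360° = 273.99° ≈ 274°.

274°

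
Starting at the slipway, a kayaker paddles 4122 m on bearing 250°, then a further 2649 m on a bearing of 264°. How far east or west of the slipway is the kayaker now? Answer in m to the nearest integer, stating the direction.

6508 m west

Leg 1 (250°, 4122 m): east 4122 sin 250° = -3873.41, north 4122 cos 250° = -1409.81
Leg 2 (264°, 2649 m): east 2649 sin 264° = -2634.49, north 2649 cos 264° = -276.90
Net east component: -6507.90 m.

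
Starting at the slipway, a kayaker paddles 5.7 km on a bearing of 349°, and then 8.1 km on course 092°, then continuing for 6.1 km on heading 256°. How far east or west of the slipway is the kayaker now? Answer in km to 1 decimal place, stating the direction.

1.1 km east

Leg 1 (349°, 5.7 km): east 5.7 sin 349° = -1.09, north 5.7 cos 349° = 5.60
Leg 2 (092°, 8.1 km): east 8.1 sin 92° = 8.10, north 8.1 cos 92° = -0.28
Leg 3 (256°, 6.1 km): east 6.1 sin 256° = -5.92, north 6.1 cos 256° = -1.48
Net east component: 1.09 km.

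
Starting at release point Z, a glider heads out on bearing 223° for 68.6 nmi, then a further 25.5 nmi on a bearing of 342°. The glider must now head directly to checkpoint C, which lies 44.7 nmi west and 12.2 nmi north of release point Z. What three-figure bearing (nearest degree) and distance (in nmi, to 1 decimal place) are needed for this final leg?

Leg 1 (223°, 68.6 nmi): east 68.6 sin 223° = -46.79, north 68.6 cos 223° = -50.17
Leg 2 (342°, 25.5 nmi): east 25.5 sin 342° = -7.88, north 25.5 cos 342° = 24.25
Current position: (-54.67, -25.92). Target: (-44.7, 12.2). Remaining: Δeast = 9.97, Δnorth = 38.12.
Bearing = atan2(9.97, 38.12) mod 360° = 14.65°; distance = √((9.97)² + (38.12)²) = 39.400 nmi.

015°, 39.4 nmi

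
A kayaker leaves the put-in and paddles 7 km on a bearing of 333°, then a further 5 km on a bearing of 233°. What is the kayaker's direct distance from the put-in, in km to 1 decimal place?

Leg 1 (333°, 7 km): east 7 sin 333° = -3.18, north 7 cos 333° = 6.24
Leg 2 (233°, 5 km): east 5 sin 233° = -3.99, north 5 cos 233° = -3.01
Net: -7.17 east, 3.23 north. Distance = √((-7.17)² + (3.23)²) = 7.864 km.

7.9 km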